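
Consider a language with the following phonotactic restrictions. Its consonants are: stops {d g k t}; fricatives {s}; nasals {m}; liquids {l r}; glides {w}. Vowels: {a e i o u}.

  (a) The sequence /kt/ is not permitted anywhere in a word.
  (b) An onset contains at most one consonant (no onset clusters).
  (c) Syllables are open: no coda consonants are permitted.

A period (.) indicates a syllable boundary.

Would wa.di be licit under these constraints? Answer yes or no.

yes

wa.di — σ1 onset /w/, coda /∅/ ok; σ2 onset /d/, coda /∅/ ok → licit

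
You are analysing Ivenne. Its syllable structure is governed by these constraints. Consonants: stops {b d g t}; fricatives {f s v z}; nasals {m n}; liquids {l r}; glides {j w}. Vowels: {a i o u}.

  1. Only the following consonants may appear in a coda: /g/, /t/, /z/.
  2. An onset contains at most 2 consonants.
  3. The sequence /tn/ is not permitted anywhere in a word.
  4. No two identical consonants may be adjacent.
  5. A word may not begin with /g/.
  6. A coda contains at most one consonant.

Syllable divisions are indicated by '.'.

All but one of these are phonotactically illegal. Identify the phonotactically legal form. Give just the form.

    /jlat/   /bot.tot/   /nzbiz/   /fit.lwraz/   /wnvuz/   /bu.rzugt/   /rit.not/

/jlat/ — σ1 onset /jl/ (2C), coda /t/ ok → phonotactically legal
/bot.tot/ — violates constraint 4: adjacent identical consonants /tt/ → phonotactically illegal
/nzbiz/ — violates constraint 2: syllable 1 onset /nzb/ has 3 consonants (> 2) → phonotactically illegal
/fit.lwraz/ — violates constraint 2: syllable 2 onset /lwr/ has 3 consonants (> 2) → phonotactically illegal
/wnvuz/ — violates constraint 2: syllable 1 onset /wnv/ has 3 consonants (> 2) → phonotactically illegal
/bu.rzugt/ — violates constraint 6: syllable 2 coda /gt/ has 2 consonants (> 1) → phonotactically illegal
/rit.not/ — violates constraint 3: contains banned sequence /tn/ → phonotactically illegal

/jlat/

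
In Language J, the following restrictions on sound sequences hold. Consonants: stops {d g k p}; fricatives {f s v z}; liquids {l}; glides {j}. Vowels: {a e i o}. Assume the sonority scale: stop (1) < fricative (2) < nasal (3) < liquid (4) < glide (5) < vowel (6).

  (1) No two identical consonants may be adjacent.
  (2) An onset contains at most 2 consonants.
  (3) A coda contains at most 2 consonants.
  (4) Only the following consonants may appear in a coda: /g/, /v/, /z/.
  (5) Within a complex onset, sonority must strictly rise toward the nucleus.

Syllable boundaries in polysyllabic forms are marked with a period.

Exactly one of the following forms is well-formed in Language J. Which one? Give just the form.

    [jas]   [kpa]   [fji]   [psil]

[fji]

[jas] — violates constraint 4: syllable 1 coda contains /s/, which is not a licensed coda consonant → ill-formed
[kpa] — violates constraint 5: syllable 1 onset /kp/: /k/ (stop, 1) → /p/ (stop, 1) does not rise → ill-formed
[fji] — σ1 onset /fj/ (2→5 rises), coda /∅/ ok → well-formed
[psil] — violates constraint 4: syllable 1 coda contains /l/, which is not a licensed coda consonant → ill-formed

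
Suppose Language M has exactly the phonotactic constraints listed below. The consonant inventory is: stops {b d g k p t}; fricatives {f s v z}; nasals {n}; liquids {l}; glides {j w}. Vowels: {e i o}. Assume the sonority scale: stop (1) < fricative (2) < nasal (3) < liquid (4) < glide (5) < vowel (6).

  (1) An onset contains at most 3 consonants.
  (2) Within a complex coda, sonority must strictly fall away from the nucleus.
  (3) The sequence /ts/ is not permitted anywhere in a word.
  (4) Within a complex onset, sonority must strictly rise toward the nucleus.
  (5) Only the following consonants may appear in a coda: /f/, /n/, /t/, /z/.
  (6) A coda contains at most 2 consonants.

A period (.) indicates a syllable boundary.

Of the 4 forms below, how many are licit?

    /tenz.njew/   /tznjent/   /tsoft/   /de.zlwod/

0

/tenz.njew/ — violates constraint 5: syllable 2 coda contains /w/, which is not a licensed coda consonant → illicit
/tznjent/ — violates constraint 1: syllable 1 onset /tznj/ has 4 consonants (> 3) → illicit
/tsoft/ — violates constraint 3: contains banned sequence /ts/ → illicit
/de.zlwod/ — violates constraint 5: syllable 2 coda contains /d/, which is not a licensed coda consonant → illicit
No form is licit → 0.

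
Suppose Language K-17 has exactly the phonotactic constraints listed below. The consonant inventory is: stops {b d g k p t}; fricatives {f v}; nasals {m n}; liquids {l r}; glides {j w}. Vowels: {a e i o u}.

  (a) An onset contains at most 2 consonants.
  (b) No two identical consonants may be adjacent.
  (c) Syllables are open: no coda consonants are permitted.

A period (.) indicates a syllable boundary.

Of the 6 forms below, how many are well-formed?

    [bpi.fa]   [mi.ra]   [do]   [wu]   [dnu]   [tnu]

[bpi.fa] — σ1 onset /bp/ (2C), coda /∅/ ok; σ2 onset /f/, coda /∅/ ok → well-formed
[mi.ra] — σ1 onset /m/, coda /∅/ ok; σ2 onset /r/, coda /∅/ ok → well-formed
[do] — σ1 onset /d/, coda /∅/ ok → well-formed
[wu] — σ1 onset /w/, coda /∅/ ok → well-formed
[dnu] — σ1 onset /dn/ (2C), coda /∅/ ok → well-formed
[tnu] — σ1 onset /tn/ (2C), coda /∅/ ok → well-formed
Well-formed: [bpi.fa], [mi.ra], [do], [wu], [dnu], [tnu] → 6.

6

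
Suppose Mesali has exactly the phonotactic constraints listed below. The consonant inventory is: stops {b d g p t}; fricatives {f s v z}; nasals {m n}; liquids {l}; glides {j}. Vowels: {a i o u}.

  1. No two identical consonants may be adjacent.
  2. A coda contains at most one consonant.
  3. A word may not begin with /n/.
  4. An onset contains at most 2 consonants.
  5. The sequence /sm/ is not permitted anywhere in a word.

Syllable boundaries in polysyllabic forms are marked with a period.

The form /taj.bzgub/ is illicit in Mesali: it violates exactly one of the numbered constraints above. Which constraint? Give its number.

4

/taj.bzgub/: syllable 2 onset /bzg/ has 3 consonants (> 2).
This is a violation of constraint 4: "An onset contains at most 2 consonants."
The remaining constraints (1, 2, 3, 5) are satisfied.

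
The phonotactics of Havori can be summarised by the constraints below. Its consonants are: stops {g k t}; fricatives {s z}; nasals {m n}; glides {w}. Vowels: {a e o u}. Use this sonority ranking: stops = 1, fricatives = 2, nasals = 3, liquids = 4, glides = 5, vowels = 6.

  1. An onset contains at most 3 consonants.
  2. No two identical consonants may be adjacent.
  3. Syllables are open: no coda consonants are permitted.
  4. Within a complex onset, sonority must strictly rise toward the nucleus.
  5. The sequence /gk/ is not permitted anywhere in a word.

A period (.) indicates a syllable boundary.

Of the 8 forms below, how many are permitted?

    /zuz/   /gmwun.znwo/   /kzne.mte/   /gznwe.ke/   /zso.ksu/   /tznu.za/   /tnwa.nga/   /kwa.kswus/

1

/zuz/ — violates constraint 3: syllable 1 coda /z/ has 1 consonant (> 0) → not permitted
/gmwun.znwo/ — violates constraint 3: syllable 1 coda /n/ has 1 consonant (> 0) → not permitted
/kzne.mte/ — violates constraint 4: syllable 2 onset /mt/: /m/ (nasal, 3) → /t/ (stop, 1) does not rise → not permitted
/gznwe.ke/ — violates constraint 1: syllable 1 onset /gznw/ has 4 consonants (> 3) → not permitted
/zso.ksu/ — violates constraint 4: syllable 1 onset /zs/: /z/ (fricative, 2) → /s/ (fricative, 2) does not rise → not permitted
/tznu.za/ — σ1 onset /tzn/ (1→2→3 rises), coda /∅/ ok; σ2 onset /z/, coda /∅/ ok → permitted
/tnwa.nga/ — violates constraint 4: syllable 2 onset /ng/: /n/ (nasal, 3) → /g/ (stop, 1) does not rise → not permitted
/kwa.kswus/ — violates constraint 3: syllable 2 coda /s/ has 1 consonant (> 0) → not permitted
Permitted: /tznu.za/ → 1.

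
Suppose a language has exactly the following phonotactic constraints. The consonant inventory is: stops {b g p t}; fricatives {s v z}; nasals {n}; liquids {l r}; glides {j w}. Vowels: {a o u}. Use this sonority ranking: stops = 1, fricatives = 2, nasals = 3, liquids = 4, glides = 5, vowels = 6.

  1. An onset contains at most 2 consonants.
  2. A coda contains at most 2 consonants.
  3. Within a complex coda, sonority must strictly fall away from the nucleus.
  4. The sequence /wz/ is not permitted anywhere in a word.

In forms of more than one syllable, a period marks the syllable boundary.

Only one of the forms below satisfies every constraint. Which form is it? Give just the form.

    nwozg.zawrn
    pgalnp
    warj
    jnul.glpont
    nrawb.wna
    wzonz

nrawb.wna

nwozg.zawrn — violates constraint 2: syllable 2 coda /wrn/ has 3 consonants (> 2) → ill-formed
pgalnp — violates constraint 2: syllable 1 coda /lnp/ has 3 consonants (> 2) → ill-formed
warj — violates constraint 3: syllable 1 coda /rj/: /r/ (liquid, 4) → /j/ (glide, 5) does not fall → ill-formed
jnul.glpont — violates constraint 1: syllable 2 onset /glp/ has 3 consonants (> 2) → ill-formed
nrawb.wna — σ1 onset /nr/ (2C), coda /wb/ (5→1 falls) ok; σ2 onset /wn/ (2C), coda /∅/ ok → well-formed
wzonz — violates constraint 4: contains banned sequence /wz/ → ill-formed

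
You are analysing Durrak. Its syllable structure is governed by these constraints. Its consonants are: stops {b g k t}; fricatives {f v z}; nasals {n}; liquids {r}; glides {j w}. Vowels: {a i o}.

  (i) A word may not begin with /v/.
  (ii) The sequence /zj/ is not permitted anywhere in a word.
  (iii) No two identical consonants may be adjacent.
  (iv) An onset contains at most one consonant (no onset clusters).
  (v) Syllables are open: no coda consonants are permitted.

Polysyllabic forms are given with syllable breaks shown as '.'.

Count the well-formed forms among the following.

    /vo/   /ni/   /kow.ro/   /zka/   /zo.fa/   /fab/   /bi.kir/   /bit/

2

/vo/ — violates constraint (i): word begins with /v/ → ill-formed
/ni/ — σ1 onset /n/, coda /∅/ ok → well-formed
/kow.ro/ — violates constraint (v): syllable 1 coda /w/ has 1 consonant (> 0) → ill-formed
/zka/ — violates constraint (iv): syllable 1 onset /zk/ has 2 consonants (> 1) → ill-formed
/zo.fa/ — σ1 onset /z/, coda /∅/ ok; σ2 onset /f/, coda /∅/ ok → well-formed
/fab/ — violates constraint (v): syllable 1 coda /b/ has 1 consonant (> 0) → ill-formed
/bi.kir/ — violates constraint (v): syllable 2 coda /r/ has 1 consonant (> 0) → ill-formed
/bit/ — violates constraint (v): syllable 1 coda /t/ has 1 consonant (> 0) → ill-formed
Well-formed: /ni/, /zo.fa/ → 2.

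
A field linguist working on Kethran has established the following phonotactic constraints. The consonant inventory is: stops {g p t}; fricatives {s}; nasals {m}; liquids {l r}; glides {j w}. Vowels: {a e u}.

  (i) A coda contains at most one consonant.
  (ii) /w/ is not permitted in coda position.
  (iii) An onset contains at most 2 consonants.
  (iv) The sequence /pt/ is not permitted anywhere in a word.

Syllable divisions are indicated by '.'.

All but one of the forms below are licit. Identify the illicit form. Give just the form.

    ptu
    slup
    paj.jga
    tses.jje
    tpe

ptu — violates constraint (iv): contains banned sequence /pt/ → illicit
slup — σ1 onset /sl/ (2C), coda /p/ ok → licit
paj.jga — σ1 onset /p/, coda /j/ ok; σ2 onset /jg/ (2C), coda /∅/ ok → licit
tses.jje — σ1 onset /ts/ (2C), coda /s/ ok; σ2 onset /jj/ (2C), coda /∅/ ok → licit
tpe — σ1 onset /tp/ (2C), coda /∅/ ok → licit

ptu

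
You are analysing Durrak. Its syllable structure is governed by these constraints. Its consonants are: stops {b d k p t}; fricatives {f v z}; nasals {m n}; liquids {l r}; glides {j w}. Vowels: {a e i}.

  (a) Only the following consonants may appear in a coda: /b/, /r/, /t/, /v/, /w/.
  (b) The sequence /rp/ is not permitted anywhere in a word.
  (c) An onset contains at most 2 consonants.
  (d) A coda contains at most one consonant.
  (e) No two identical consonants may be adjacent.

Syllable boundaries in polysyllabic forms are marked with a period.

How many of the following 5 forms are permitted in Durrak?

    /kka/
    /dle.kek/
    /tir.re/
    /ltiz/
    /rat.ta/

0

/kka/ — violates constraint (e): adjacent identical consonants /kk/ → not permitted
/dle.kek/ — violates constraint (a): syllable 2 coda contains /k/, which is not a licensed coda consonant → not permitted
/tir.re/ — violates constraint (e): adjacent identical consonants /rr/ → not permitted
/ltiz/ — violates constraint (a): syllable 1 coda contains /z/, which is not a licensed coda consonant → not permitted
/rat.ta/ — violates constraint (e): adjacent identical consonants /tt/ → not permitted
No form is permitted → 0.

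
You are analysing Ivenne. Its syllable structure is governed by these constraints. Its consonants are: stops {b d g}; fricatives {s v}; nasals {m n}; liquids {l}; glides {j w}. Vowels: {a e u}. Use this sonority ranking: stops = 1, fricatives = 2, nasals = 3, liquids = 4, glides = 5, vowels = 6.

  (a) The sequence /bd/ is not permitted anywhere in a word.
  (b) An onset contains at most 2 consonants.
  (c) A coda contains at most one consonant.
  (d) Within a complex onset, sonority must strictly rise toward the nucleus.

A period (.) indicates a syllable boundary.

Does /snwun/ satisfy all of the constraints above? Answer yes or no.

no

/snwun/ — violates constraint (b): syllable 1 onset /snw/ has 3 consonants (> 2) → illicit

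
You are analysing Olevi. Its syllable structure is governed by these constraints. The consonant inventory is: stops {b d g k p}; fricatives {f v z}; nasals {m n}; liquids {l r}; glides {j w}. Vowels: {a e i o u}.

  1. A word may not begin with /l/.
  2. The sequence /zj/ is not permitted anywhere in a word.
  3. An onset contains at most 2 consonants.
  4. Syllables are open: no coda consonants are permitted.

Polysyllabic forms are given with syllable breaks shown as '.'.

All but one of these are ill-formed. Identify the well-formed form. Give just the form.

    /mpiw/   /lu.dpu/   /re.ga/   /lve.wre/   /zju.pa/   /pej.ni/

/mpiw/ — violates constraint 4: syllable 1 coda /w/ has 1 consonant (> 0) → ill-formed
/lu.dpu/ — violates constraint 1: word begins with /l/ → ill-formed
/re.ga/ — σ1 onset /r/, coda /∅/ ok; σ2 onset /g/, coda /∅/ ok → well-formed
/lve.wre/ — violates constraint 1: word begins with /l/ → ill-formed
/zju.pa/ — violates constraint 2: contains banned sequence /zj/ → ill-formed
/pej.ni/ — violates constraint 4: syllable 1 coda /j/ has 1 consonant (> 0) → ill-formed

/re.ga/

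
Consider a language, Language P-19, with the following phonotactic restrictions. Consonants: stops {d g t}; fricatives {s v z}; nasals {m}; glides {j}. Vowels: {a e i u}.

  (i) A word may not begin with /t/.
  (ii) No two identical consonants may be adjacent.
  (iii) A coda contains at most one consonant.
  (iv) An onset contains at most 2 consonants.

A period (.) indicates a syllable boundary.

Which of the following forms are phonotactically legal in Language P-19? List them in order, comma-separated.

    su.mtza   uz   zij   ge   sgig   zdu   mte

uz, zij, ge, sgig, zdu, mte

su.mtza — violates constraint (iv): syllable 2 onset /mtz/ has 3 consonants (> 2) → phonotactically illegal
uz — σ1 onset /∅/, coda /z/ ok → phonotactically legal
zij — σ1 onset /z/, coda /j/ ok → phonotactically legal
ge — σ1 onset /g/, coda /∅/ ok → phonotactically legal
sgig — σ1 onset /sg/ (2C), coda /g/ ok → phonotactically legal
zdu — σ1 onset /zd/ (2C), coda /∅/ ok → phonotactically legal
mte — σ1 onset /mt/ (2C), coda /∅/ ok → phonotactically legal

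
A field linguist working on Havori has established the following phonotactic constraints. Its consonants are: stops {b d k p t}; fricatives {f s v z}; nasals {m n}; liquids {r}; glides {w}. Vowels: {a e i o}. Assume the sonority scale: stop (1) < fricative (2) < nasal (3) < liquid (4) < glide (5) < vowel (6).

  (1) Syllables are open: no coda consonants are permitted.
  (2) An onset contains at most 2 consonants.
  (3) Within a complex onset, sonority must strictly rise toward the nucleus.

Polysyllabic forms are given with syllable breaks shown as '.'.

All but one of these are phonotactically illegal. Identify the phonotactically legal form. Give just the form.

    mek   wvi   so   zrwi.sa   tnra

so

mek — violates constraint 1: syllable 1 coda /k/ has 1 consonant (> 0) → phonotactically illegal
wvi — violates constraint 3: syllable 1 onset /wv/: /w/ (glide, 5) → /v/ (fricative, 2) does not rise → phonotactically illegal
so — σ1 onset /s/, coda /∅/ ok → phonotactically legal
zrwi.sa — violates constraint 2: syllable 1 onset /zrw/ has 3 consonants (> 2) → phonotactically illegal
tnra — violates constraint 2: syllable 1 onset /tnr/ has 3 consonants (> 2) → phonotactically illegal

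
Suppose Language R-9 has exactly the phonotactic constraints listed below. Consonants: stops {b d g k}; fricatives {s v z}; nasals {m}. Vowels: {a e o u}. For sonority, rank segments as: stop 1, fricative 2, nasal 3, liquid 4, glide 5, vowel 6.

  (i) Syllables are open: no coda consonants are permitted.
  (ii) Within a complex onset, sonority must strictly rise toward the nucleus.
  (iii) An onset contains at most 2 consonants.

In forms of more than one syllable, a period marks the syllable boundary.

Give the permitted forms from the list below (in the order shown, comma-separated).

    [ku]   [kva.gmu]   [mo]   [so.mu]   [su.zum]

[ku] — σ1 onset /k/, coda /∅/ ok → permitted
[kva.gmu] — σ1 onset /kv/ (1→2 rises), coda /∅/ ok; σ2 onset /gm/ (1→3 rises), coda /∅/ ok → permitted
[mo] — σ1 onset /m/, coda /∅/ ok → permitted
[so.mu] — σ1 onset /s/, coda /∅/ ok; σ2 onset /m/, coda /∅/ ok → permitted
[su.zum] — violates constraint (i): syllable 2 coda /m/ has 1 consonant (> 0) → not permitted

[ku], [kva.gmu], [mo], [so.mu]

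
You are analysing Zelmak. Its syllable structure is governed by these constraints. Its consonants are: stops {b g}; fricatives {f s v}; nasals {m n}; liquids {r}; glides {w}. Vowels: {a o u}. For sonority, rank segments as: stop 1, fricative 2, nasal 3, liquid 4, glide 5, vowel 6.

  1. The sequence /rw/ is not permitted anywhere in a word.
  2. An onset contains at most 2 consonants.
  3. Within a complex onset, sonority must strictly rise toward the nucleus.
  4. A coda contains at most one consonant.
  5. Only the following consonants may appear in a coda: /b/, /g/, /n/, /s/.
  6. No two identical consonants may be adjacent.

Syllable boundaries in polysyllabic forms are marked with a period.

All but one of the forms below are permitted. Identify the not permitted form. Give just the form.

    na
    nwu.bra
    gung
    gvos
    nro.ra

na — σ1 onset /n/, coda /∅/ ok → permitted
nwu.bra — σ1 onset /nw/ (3→5 rises), coda /∅/ ok; σ2 onset /br/ (1→4 rises), coda /∅/ ok → permitted
gung — violates constraint 4: syllable 1 coda /ng/ has 2 consonants (> 1) → not permitted
gvos — σ1 onset /gv/ (1→2 rises), coda /s/ ok → permitted
nro.ra — σ1 onset /nr/ (3→4 rises), coda /∅/ ok; σ2 onset /r/, coda /∅/ ok → permitted

gung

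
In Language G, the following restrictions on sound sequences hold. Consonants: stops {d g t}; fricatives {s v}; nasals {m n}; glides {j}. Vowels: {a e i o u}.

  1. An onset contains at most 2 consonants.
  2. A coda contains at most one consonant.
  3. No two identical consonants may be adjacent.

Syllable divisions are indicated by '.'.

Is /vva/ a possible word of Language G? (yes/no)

no

/vva/ — violates constraint 3: adjacent identical consonants /vv/ → ill-formed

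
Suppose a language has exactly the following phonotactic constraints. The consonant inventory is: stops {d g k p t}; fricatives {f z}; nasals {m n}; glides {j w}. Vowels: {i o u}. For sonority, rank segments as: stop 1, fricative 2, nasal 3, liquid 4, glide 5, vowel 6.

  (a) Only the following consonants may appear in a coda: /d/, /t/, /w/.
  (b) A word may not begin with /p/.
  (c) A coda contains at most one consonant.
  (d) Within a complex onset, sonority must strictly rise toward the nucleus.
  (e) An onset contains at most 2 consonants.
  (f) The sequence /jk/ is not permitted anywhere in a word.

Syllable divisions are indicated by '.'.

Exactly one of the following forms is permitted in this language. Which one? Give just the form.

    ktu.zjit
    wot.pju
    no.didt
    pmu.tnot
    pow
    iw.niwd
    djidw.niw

ktu.zjit — violates constraint (d): syllable 1 onset /kt/: /k/ (stop, 1) → /t/ (stop, 1) does not rise → not permitted
wot.pju — σ1 onset /w/, coda /t/ ok; σ2 onset /pj/ (1→5 rises), coda /∅/ ok → permitted
no.didt — violates constraint (c): syllable 2 coda /dt/ has 2 consonants (> 1) → not permitted
pmu.tnot — violates constraint (b): word begins with /p/ → not permitted
pow — violates constraint (b): word begins with /p/ → not permitted
iw.niwd — violates constraint (c): syllable 2 coda /wd/ has 2 consonants (> 1) → not permitted
djidw.niw — violates constraint (c): syllable 1 coda /dw/ has 2 consonants (> 1) → not permitted

wot.pju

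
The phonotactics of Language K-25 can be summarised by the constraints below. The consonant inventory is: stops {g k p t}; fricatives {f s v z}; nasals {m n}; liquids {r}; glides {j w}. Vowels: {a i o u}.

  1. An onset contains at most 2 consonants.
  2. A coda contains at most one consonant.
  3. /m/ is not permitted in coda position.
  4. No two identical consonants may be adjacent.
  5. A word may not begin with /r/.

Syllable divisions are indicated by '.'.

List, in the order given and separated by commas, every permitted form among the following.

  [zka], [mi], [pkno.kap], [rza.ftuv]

[zka] — σ1 onset /zk/ (2C), coda /∅/ ok → permitted
[mi] — σ1 onset /m/, coda /∅/ ok → permitted
[pkno.kap] — violates constraint 1: syllable 1 onset /pkn/ has 3 consonants (> 2) → not permitted
[rza.ftuv] — violates constraint 5: word begins with /r/ → not permitted

[zka], [mi]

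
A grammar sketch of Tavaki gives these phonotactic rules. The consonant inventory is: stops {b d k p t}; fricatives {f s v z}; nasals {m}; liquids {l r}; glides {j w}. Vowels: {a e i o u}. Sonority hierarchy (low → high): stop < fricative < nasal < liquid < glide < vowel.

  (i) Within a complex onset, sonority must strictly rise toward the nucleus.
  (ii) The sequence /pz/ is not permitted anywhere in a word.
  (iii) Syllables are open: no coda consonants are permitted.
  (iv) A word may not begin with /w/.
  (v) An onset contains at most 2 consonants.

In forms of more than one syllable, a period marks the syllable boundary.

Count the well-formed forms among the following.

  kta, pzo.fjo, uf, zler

kta — violates constraint (i): syllable 1 onset /kt/: /k/ (stop, 1) → /t/ (stop, 1) does not rise → ill-formed
pzo.fjo — violates constraint (ii): contains banned sequence /pz/ → ill-formed
uf — violates constraint (iii): syllable 1 coda /f/ has 1 consonant (> 0) → ill-formed
zler — violates constraint (iii): syllable 1 coda /r/ has 1 consonant (> 0) → ill-formed
No form is well-formed → 0.

0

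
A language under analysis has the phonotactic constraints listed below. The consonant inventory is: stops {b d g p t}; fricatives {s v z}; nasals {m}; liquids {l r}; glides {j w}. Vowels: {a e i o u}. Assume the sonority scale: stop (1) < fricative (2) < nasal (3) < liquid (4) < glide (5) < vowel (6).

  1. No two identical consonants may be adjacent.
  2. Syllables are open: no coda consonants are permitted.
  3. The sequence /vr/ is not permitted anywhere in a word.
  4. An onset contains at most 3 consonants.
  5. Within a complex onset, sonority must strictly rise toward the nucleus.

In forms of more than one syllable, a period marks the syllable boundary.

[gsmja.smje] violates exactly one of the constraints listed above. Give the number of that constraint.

4

[gsmja.smje]: syllable 1 onset /gsmj/ has 4 consonants (> 3).
This is a violation of constraint 4: "An onset contains at most 3 consonants."
The remaining constraints (1, 2, 3, 5) are satisfied.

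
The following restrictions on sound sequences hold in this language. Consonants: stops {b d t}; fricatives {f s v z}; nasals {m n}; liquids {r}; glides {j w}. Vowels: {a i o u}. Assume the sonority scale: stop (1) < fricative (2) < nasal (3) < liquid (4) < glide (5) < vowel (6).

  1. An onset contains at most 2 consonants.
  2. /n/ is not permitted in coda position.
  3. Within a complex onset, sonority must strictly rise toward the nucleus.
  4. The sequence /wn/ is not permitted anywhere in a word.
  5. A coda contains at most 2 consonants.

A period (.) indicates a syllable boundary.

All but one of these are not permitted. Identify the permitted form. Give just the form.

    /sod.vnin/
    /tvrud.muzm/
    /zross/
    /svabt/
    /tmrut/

/zross/

/sod.vnin/ — violates constraint 2: syllable 2 coda contains /n/ → not permitted
/tvrud.muzm/ — violates constraint 1: syllable 1 onset /tvr/ has 3 consonants (> 2) → not permitted
/zross/ — σ1 onset /zr/ (2→4 rises), coda /ss/ (2C) ok → permitted
/svabt/ — violates constraint 3: syllable 1 onset /sv/: /s/ (fricative, 2) → /v/ (fricative, 2) does not rise → not permitted
/tmrut/ — violates constraint 1: syllable 1 onset /tmr/ has 3 consonants (> 2) → not permitted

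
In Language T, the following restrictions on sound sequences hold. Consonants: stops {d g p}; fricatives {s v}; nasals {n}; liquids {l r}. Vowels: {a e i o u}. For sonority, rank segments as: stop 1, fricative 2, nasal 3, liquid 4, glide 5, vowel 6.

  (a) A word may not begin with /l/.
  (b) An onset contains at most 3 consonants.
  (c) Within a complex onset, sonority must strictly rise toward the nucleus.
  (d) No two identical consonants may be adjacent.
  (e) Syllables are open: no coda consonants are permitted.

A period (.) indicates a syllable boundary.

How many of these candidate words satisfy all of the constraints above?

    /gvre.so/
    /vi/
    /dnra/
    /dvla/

/gvre.so/ — σ1 onset /gvr/ (1→2→4 rises), coda /∅/ ok; σ2 onset /s/, coda /∅/ ok → permitted
/vi/ — σ1 onset /v/, coda /∅/ ok → permitted
/dnra/ — σ1 onset /dnr/ (1→3→4 rises), coda /∅/ ok → permitted
/dvla/ — σ1 onset /dvl/ (1→2→4 rises), coda /∅/ ok → permitted
Permitted: /gvre.so/, /vi/, /dnra/, /dvla/ → 4.

4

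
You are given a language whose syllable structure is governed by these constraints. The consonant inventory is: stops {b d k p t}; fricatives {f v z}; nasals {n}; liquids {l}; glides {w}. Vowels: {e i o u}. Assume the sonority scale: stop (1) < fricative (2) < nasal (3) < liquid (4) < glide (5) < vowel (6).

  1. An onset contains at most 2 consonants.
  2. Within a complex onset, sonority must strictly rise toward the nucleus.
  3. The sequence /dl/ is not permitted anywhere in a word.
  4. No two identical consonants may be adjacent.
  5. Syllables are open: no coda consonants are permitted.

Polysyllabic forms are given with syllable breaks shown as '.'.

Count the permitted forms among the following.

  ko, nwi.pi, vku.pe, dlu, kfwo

ko — σ1 onset /k/, coda /∅/ ok → permitted
nwi.pi — σ1 onset /nw/ (3→5 rises), coda /∅/ ok; σ2 onset /p/, coda /∅/ ok → permitted
vku.pe — violates constraint 2: syllable 1 onset /vk/: /v/ (fricative, 2) → /k/ (stop, 1) does not rise → not permitted
dlu — violates constraint 3: contains banned sequence /dl/ → not permitted
kfwo — violates constraint 1: syllable 1 onset /kfw/ has 3 consonants (> 2) → not permitted
Permitted: ko, nwi.pi → 2.

2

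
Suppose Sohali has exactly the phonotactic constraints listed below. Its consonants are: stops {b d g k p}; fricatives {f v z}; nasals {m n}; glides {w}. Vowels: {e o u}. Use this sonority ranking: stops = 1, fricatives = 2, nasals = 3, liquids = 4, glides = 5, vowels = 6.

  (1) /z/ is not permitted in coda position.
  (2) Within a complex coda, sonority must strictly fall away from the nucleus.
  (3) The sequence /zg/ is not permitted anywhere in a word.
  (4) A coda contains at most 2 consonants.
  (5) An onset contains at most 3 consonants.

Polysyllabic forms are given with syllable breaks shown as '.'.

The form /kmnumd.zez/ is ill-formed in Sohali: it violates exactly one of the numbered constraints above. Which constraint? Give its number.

1

/kmnumd.zez/: syllable 2 coda contains /z/.
This is a violation of constraint 1: "/z/ is not permitted in coda position."
The remaining constraints (2, 3, 4, 5) are satisfied.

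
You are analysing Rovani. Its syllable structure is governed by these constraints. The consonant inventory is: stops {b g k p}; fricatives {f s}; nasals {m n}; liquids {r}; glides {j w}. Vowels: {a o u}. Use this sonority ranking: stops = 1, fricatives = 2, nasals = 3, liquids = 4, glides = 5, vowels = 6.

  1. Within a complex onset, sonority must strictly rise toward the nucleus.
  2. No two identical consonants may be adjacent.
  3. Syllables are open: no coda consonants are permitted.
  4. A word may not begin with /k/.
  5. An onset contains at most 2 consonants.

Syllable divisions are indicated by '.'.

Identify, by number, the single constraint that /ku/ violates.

4

/ku/: word begins with /k/.
This is a violation of constraint 4: "A word may not begin with /k/."
The remaining constraints (1, 2, 3, 5) are satisfied.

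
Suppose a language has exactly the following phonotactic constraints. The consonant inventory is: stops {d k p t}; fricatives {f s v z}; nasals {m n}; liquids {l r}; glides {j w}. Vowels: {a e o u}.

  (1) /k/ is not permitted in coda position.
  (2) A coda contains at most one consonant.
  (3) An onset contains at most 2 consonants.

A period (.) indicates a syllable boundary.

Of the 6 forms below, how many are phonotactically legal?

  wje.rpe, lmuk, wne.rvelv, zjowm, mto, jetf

wje.rpe — σ1 onset /wj/ (2C), coda /∅/ ok; σ2 onset /rp/ (2C), coda /∅/ ok → phonotactically legal
lmuk — violates constraint 1: syllable 1 coda contains /k/ → phonotactically illegal
wne.rvelv — violates constraint 2: syllable 2 coda /lv/ has 2 consonants (> 1) → phonotactically illegal
zjowm — violates constraint 2: syllable 1 coda /wm/ has 2 consonants (> 1) → phonotactically illegal
mto — σ1 onset /mt/ (2C), coda /∅/ ok → phonotactically legal
jetf — violates constraint 2: syllable 1 coda /tf/ has 2 consonants (> 1) → phonotactically illegal
Phonotactically legal: wje.rpe, mto → 2.

2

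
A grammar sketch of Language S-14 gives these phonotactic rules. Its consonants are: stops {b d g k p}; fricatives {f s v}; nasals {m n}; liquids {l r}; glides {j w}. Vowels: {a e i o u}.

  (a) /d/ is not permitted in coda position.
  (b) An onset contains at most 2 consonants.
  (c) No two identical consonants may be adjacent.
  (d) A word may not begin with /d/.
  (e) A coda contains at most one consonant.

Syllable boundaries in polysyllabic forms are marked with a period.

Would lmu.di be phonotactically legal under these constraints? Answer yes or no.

lmu.di — σ1 onset /lm/ (2C), coda /∅/ ok; σ2 onset /d/, coda /∅/ ok → phonotactically legal

yes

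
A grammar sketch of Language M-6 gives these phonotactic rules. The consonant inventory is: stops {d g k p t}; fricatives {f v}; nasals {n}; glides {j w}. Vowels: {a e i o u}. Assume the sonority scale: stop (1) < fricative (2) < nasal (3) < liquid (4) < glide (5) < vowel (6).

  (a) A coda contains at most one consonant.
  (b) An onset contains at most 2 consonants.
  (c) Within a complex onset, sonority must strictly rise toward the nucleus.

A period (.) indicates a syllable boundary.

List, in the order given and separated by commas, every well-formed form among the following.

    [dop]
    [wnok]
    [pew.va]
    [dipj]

[dop] — σ1 onset /d/, coda /p/ ok → well-formed
[wnok] — violates constraint (c): syllable 1 onset /wn/: /w/ (glide, 5) → /n/ (nasal, 3) does not rise → ill-formed
[pew.va] — σ1 onset /p/, coda /w/ ok; σ2 onset /v/, coda /∅/ ok → well-formed
[dipj] — violates constraint (a): syllable 1 coda /pj/ has 2 consonants (> 1) → ill-formed

[dop], [pew.va]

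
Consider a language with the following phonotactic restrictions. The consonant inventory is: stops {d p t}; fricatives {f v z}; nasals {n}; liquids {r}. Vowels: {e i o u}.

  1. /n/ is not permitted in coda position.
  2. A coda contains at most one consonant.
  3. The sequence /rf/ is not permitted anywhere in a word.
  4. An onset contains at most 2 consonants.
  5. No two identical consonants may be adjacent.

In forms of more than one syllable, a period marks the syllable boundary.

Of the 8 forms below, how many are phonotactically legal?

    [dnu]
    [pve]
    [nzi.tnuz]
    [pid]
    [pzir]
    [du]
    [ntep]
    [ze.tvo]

8

[dnu] — σ1 onset /dn/ (2C), coda /∅/ ok → phonotactically legal
[pve] — σ1 onset /pv/ (2C), coda /∅/ ok → phonotactically legal
[nzi.tnuz] — σ1 onset /nz/ (2C), coda /∅/ ok; σ2 onset /tn/ (2C), coda /z/ ok → phonotactically legal
[pid] — σ1 onset /p/, coda /d/ ok → phonotactically legal
[pzir] — σ1 onset /pz/ (2C), coda /r/ ok → phonotactically legal
[du] — σ1 onset /d/, coda /∅/ ok → phonotactically legal
[ntep] — σ1 onset /nt/ (2C), coda /p/ ok → phonotactically legal
[ze.tvo] — σ1 onset /z/, coda /∅/ ok; σ2 onset /tv/ (2C), coda /∅/ ok → phonotactically legal
Phonotactically legal: [dnu], [pve], [nzi.tnuz], [pid], [pzir], [du], [ntep], [ze.tvo] → 8.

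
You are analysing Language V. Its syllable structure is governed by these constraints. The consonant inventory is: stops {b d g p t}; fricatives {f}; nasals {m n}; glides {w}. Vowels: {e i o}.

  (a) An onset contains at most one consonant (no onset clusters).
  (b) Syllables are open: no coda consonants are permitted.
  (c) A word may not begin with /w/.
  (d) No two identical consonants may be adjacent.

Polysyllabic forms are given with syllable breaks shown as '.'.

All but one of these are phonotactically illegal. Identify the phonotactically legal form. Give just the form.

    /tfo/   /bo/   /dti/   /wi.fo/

/tfo/ — violates constraint (a): syllable 1 onset /tf/ has 2 consonants (> 1) → phonotactically illegal
/bo/ — σ1 onset /b/, coda /∅/ ok → phonotactically legal
/dti/ — violates constraint (a): syllable 1 onset /dt/ has 2 consonants (> 1) → phonotactically illegal
/wi.fo/ — violates constraint (c): word begins with /w/ → phonotactically illegal

/bo/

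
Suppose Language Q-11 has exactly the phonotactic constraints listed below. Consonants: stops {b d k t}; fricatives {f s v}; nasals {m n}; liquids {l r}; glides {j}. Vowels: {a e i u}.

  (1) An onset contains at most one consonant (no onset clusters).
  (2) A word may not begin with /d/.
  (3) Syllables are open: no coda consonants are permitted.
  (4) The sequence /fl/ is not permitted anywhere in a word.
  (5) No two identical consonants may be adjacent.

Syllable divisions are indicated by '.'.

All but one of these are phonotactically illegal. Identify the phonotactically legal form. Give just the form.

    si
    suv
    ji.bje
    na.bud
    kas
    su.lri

si — σ1 onset /s/, coda /∅/ ok → phonotactically legal
suv — violates constraint 3: syllable 1 coda /v/ has 1 consonant (> 0) → phonotactically illegal
ji.bje — violates constraint 1: syllable 2 onset /bj/ has 2 consonants (> 1) → phonotactically illegal
na.bud — violates constraint 3: syllable 2 coda /d/ has 1 consonant (> 0) → phonotactically illegal
kas — violates constraint 3: syllable 1 coda /s/ has 1 consonant (> 0) → phonotactically illegal
su.lri — violates constraint 1: syllable 2 onset /lr/ has 2 consonants (> 1) → phonotactically illegal

si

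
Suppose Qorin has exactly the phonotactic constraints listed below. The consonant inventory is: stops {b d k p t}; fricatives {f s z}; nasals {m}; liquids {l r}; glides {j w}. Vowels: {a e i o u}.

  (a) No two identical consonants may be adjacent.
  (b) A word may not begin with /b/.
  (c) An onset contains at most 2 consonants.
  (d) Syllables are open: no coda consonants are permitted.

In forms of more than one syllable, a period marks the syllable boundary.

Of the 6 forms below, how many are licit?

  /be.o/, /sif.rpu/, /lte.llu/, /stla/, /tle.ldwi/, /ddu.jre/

0

/be.o/ — violates constraint (b): word begins with /b/ → illicit
/sif.rpu/ — violates constraint (d): syllable 1 coda /f/ has 1 consonant (> 0) → illicit
/lte.llu/ — violates constraint (a): adjacent identical consonants /ll/ → illicit
/stla/ — violates constraint (c): syllable 1 onset /stl/ has 3 consonants (> 2) → illicit
/tle.ldwi/ — violates constraint (c): syllable 2 onset /ldw/ has 3 consonants (> 2) → illicit
/ddu.jre/ — violates constraint (a): adjacent identical consonants /dd/ → illicit
No form is licit → 0.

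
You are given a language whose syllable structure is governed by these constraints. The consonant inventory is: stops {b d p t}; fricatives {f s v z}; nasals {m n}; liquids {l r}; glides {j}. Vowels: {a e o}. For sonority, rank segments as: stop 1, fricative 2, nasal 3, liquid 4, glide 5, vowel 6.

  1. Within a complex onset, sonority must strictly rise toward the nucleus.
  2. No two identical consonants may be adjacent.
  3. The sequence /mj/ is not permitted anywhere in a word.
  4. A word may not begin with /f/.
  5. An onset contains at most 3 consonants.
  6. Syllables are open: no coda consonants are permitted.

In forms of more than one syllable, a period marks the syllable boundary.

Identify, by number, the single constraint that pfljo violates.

pfljo: syllable 1 onset /pflj/ has 4 consonants (> 3).
This is a violation of constraint 5: "An onset contains at most 3 consonants."
The remaining constraints (1, 2, 3, 4, 6) are satisfied.

5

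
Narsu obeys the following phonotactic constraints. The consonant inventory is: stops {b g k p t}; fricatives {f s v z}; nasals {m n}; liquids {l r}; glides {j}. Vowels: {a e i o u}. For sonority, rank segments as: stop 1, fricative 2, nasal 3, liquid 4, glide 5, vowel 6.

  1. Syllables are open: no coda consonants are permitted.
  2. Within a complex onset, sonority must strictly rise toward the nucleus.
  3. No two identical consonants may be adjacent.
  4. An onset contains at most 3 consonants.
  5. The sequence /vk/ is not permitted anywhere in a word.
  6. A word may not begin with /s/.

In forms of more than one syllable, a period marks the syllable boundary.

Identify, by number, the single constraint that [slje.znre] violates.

[slje.znre]: word begins with /s/.
This is a violation of constraint 6: "A word may not begin with /s/."
The remaining constraints (1, 2, 3, 4, 5) are satisfied.

6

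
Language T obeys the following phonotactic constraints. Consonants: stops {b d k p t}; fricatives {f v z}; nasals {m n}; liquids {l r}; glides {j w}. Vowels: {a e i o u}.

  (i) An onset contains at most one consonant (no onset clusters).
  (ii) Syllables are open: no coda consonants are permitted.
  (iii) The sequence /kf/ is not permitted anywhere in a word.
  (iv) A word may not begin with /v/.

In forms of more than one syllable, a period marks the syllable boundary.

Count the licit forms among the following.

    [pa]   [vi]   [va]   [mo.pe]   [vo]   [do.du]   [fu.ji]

[pa] — σ1 onset /p/, coda /∅/ ok → licit
[vi] — violates constraint (iv): word begins with /v/ → illicit
[va] — violates constraint (iv): word begins with /v/ → illicit
[mo.pe] — σ1 onset /m/, coda /∅/ ok; σ2 onset /p/, coda /∅/ ok → licit
[vo] — violates constraint (iv): word begins with /v/ → illicit
[do.du] — σ1 onset /d/, coda /∅/ ok; σ2 onset /d/, coda /∅/ ok → licit
[fu.ji] — σ1 onset /f/, coda /∅/ ok; σ2 onset /j/, coda /∅/ ok → licit
Licit: [pa], [mo.pe], [do.du], [fu.ji] → 4.

4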